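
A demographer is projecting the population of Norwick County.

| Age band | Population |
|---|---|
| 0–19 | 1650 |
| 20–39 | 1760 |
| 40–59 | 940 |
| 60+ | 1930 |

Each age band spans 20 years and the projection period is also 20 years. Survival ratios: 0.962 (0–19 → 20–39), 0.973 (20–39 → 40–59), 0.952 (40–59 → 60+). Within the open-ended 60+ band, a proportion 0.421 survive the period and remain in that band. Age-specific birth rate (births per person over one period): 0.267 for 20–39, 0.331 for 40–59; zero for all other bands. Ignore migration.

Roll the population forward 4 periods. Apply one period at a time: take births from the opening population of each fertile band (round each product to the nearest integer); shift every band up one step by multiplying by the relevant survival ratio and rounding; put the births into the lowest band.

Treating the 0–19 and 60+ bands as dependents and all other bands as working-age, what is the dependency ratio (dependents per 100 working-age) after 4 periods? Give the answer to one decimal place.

After projecting period 1:
Births: 1760 * 0.267 = 470 ; 940 * 0.331 = 311 ⇒ total 781
20–39: 1650 * 0.962 = 1587
40–59: 1760 * 0.973 = 1712
60+: 940 * 0.952 + 1930 * 0.421 = 895 + 813 = 1708
→ [781, 1587, 1712, 1708]
After projecting period 2:
Births: 1587 * 0.267 = 424 ; 1712 * 0.331 = 567 ⇒ total 991
20–39: 781 * 0.962 = 751
40–59: 1587 * 0.973 = 1544
60+: 1712 * 0.952 + 1708 * 0.421 = 1630 + 719 = 2349
→ [991, 751, 1544, 2349]
After projecting period 3:
Births: 751 * 0.267 = 201 ; 1544 * 0.331 = 511 ⇒ total 712
20–39: 991 * 0.962 = 953
40–59: 751 * 0.973 = 731
60+: 1544 * 0.952 + 2349 * 0.421 = 1470 + 989 = 2459
→ [712, 953, 731, 2459]
After projecting period 4:
Births: 953 * 0.267 = 254 ; 731 * 0.331 = 242 ⇒ total 496
20–39: 712 * 0.962 = 685
40–59: 953 * 0.973 = 927
60+: 731 * 0.952 + 2459 * 0.421 = 696 + 1035 = 1731
→ [496, 685, 927, 1731]
Dependents (band 0–19 + band 60+) = 496 + 1731 = 2227; working-age = 1612; ratio = 2227/1612 × 100 = 138.2

138.2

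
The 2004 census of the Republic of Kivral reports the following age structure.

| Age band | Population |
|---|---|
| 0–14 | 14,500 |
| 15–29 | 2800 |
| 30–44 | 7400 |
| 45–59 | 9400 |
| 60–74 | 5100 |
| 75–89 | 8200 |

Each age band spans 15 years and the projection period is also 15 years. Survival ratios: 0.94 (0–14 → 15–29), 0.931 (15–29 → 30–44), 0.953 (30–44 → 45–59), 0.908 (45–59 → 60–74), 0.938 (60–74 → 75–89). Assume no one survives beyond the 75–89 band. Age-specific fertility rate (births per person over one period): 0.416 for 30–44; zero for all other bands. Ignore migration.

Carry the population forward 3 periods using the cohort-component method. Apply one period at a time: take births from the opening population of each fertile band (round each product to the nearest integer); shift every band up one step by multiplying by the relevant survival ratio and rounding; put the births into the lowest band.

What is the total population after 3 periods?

Period 1.
Births: 7400 × 0.416 = 3078
15–29: 14500 × 0.94 = 13630
30–44: 2800 × 0.931 = 2607
45–59: 7400 × 0.953 = 7052
60–74: 9400 × 0.908 = 8535
75–89: 5100 × 0.938 = 4784
→ [3078, 13630, 2607, 7052, 8535, 4784]
Period 2.
Births: 2607 × 0.416 = 1085
15–29: 3078 × 0.94 = 2893
30–44: 13630 × 0.931 = 12690
45–59: 2607 × 0.953 = 2484
60–74: 7052 × 0.908 = 6403
75–89: 8535 × 0.938 = 8006
→ [1085, 2893, 12690, 2484, 6403, 8006]
Period 3.
Births: 12690 × 0.416 = 5279
15–29: 1085 × 0.94 = 1020
30–44: 2893 × 0.931 = 2693
45–59: 12690 × 0.953 = 12094
60–74: 2484 × 0.908 = 2255
75–89: 6403 × 0.938 = 6006
→ [5279, 1020, 2693, 12094, 2255, 6006]
Total after period 3: 5279 + 1020 + 2693 + 12094 + 2255 + 6006 = 29347

29347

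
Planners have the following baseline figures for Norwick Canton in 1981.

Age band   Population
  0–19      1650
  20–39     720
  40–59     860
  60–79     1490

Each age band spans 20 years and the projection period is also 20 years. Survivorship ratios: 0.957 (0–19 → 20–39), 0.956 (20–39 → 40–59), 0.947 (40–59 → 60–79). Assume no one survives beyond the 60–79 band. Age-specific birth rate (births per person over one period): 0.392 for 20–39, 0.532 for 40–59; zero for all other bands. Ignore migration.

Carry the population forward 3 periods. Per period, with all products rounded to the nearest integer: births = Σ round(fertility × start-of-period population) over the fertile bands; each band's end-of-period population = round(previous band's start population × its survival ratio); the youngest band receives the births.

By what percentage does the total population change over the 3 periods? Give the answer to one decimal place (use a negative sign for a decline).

-12.5

— Period 1 —
Births: 720 × 0.392 = 282  |  860 × 0.532 = 458 → 740
20–39: 1650 × 0.957 = 1579
40–59: 720 × 0.956 = 688
60–79: 860 × 0.947 = 814
End of period: [740, 1579, 688, 814]
— Period 2 —
Births: 1579 × 0.392 = 619  |  688 × 0.532 = 366 → 985
20–39: 740 × 0.957 = 708
40–59: 1579 × 0.956 = 1510
60–79: 688 × 0.947 = 652
End of period: [985, 708, 1510, 652]
— Period 3 —
Births: 708 × 0.392 = 278  |  1510 × 0.532 = 803 → 1081
20–39: 985 × 0.957 = 943
40–59: 708 × 0.956 = 677
60–79: 1510 × 0.947 = 1430
End of period: [1081, 943, 677, 1430]
Total: 4720 → 4131; change = -589; percentage change = -12.5%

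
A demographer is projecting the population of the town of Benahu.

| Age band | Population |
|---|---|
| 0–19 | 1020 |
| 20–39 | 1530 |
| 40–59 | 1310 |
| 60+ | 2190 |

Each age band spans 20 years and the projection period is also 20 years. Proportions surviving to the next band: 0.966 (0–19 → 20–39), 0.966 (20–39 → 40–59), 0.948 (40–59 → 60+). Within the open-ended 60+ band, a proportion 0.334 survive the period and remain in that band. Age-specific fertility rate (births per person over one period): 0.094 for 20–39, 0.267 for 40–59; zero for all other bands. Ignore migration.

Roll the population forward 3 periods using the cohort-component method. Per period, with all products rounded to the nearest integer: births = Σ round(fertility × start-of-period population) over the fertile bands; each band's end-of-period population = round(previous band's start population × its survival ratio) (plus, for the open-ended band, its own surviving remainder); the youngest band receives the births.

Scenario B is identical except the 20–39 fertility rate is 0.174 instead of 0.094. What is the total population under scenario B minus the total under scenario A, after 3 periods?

249

[period 1]
Births: 1530 × 0.094 = 144 ; 1310 × 0.267 = 350 → total 494
20–39: 1020 × 0.966 = 985
40–59: 1530 × 0.966 = 1478
60+: 1310 × 0.948 + 2190 × 0.334 = 1242 + 731 = 1973
End of period: [494, 985, 1478, 1973]
[period 2]
Births: 985 × 0.094 = 93 ; 1478 × 0.267 = 395 → total 488
20–39: 494 × 0.966 = 477
40–59: 985 × 0.966 = 952
60+: 1478 × 0.948 + 1973 × 0.334 = 1401 + 659 = 2060
End of period: [488, 477, 952, 2060]
[period 3]
Births: 477 × 0.094 = 45 ; 952 × 0.267 = 254 → total 299
20–39: 488 × 0.966 = 471
40–59: 477 × 0.966 = 461
60+: 952 × 0.948 + 2060 × 0.334 = 902 + 688 = 1590
End of period: [299, 471, 461, 1590]
Scenario A total after 3 periods: 2821
Scenario B projection —
[period 1]
Births: 1530 × 0.174 = 266 ; 1310 × 0.267 = 350 → total 616
20–39: 1020 × 0.966 = 985
40–59: 1530 × 0.966 = 1478
60+: 1310 × 0.948 + 2190 × 0.334 = 1242 + 731 = 1973
End of period: [616, 985, 1478, 1973]
[period 2]
Births: 985 × 0.174 = 171 ; 1478 × 0.267 = 395 → total 566
20–39: 616 × 0.966 = 595
40–59: 985 × 0.966 = 952
60+: 1478 × 0.948 + 1973 × 0.334 = 1401 + 659 = 2060
End of period: [566, 595, 952, 2060]
[period 3]
Births: 595 × 0.174 = 104 ; 952 × 0.267 = 254 → total 358
20–39: 566 × 0.966 = 547
40–59: 595 × 0.966 = 575
60+: 952 × 0.948 + 2060 × 0.334 = 902 + 688 = 1590
End of period: [358, 547, 575, 1590]
Scenario B total after 3 periods: 3070
Difference B − A = 3070 − 2821 = 249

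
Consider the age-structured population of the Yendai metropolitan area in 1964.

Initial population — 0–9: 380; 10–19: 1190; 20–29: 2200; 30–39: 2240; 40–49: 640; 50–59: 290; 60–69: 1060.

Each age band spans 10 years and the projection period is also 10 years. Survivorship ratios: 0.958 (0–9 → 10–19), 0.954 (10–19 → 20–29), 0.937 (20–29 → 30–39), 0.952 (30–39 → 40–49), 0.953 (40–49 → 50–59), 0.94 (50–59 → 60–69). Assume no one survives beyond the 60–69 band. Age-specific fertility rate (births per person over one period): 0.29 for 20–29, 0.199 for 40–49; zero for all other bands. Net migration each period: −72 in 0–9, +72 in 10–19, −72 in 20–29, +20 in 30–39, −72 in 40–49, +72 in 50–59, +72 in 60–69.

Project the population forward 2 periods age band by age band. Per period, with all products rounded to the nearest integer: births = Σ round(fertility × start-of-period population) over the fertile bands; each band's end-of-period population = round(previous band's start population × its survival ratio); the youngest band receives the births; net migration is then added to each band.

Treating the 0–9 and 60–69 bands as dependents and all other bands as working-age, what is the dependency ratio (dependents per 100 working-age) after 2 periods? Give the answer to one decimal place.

22.5

Call the bands 1 to 7, youngest first.
Period 1.
Births: 2200 × 0.29 = 638 ; 640 × 0.199 = 127 — total 765
Band 2: 380 × 0.958 = 364
Band 3: 1190 × 0.954 = 1135
Band 4: 2200 × 0.937 = 2061
Band 5: 2240 × 0.952 = 2132
Band 6: 640 × 0.953 = 610
Band 7: 290 × 0.94 = 273
Net migration: Band 1 − 72 → 693; Band 2 + 72 → 436; Band 3 − 72 → 1063; Band 4 + 20 → 2081; Band 5 − 72 → 2060; Band 6 + 72 → 682; Band 7 + 72 → 345
End of period: [693, 436, 1063, 2081, 2060, 682, 345]
Period 2.
Births: 1063 × 0.29 = 308 ; 2060 × 0.199 = 410 — total 718
Band 2: 693 × 0.958 = 664
Band 3: 436 × 0.954 = 416
Band 4: 1063 × 0.937 = 996
Band 5: 2081 × 0.952 = 1981
Band 6: 2060 × 0.953 = 1963
Band 7: 682 × 0.94 = 641
Net migration: Band 1 − 72 → 646; Band 2 + 72 → 736; Band 3 − 72 → 344; Band 4 + 20 → 1016; Band 5 − 72 → 1909; Band 6 + 72 → 2035; Band 7 + 72 → 713
End of period: [646, 736, 344, 1016, 1909, 2035, 713]
Dependents (band 0–9 + band 60–69) = 646 + 713 = 1359; working-age = 6040; ratio = 1359/6040 × 100 = 22.5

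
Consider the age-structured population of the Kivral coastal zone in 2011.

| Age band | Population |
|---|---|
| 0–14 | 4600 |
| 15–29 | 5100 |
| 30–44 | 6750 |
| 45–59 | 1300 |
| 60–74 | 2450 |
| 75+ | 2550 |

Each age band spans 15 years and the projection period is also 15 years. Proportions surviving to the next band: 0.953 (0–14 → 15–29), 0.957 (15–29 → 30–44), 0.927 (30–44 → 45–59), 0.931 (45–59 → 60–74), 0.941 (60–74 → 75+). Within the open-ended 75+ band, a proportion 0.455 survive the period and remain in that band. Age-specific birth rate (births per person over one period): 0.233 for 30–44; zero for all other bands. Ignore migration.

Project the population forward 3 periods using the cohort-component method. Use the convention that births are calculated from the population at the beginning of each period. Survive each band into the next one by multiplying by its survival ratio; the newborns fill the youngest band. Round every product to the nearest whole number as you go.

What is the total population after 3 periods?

— Period 1 —
Births: 6750 * 0.233 = 1573
15–29: 4600 * 0.953 = 4384
30–44: 5100 * 0.957 = 4881
45–59: 6750 * 0.927 = 6257
60–74: 1300 * 0.931 = 1210
75+: 2450 * 0.941 + 2550 * 0.455 = 2305 + 1160 = 3465
Population now: 0–14=1573, 15–29=4384, 30–44=4881, 45–59=6257, 60–74=1210, 75+=3465
— Period 2 —
Births: 4881 * 0.233 = 1137
15–29: 1573 * 0.953 = 1499
30–44: 4384 * 0.957 = 4195
45–59: 4881 * 0.927 = 4525
60–74: 6257 * 0.931 = 5825
75+: 1210 * 0.941 + 3465 * 0.455 = 1139 + 1577 = 2716
Population now: 0–14=1137, 15–29=1499, 30–44=4195, 45–59=4525, 60–74=5825, 75+=2716
— Period 3 —
Births: 4195 * 0.233 = 977
15–29: 1137 * 0.953 = 1084
30–44: 1499 * 0.957 = 1435
45–59: 4195 * 0.927 = 3889
60–74: 4525 * 0.931 = 4213
75+: 5825 * 0.941 + 2716 * 0.455 = 5481 + 1236 = 6717
Population now: 0–14=977, 15–29=1084, 30–44=1435, 45–59=3889, 60–74=4213, 75+=6717
Total after period 3: 977 + 1084 + 1435 + 3889 + 4213 + 6717 = 18315

18315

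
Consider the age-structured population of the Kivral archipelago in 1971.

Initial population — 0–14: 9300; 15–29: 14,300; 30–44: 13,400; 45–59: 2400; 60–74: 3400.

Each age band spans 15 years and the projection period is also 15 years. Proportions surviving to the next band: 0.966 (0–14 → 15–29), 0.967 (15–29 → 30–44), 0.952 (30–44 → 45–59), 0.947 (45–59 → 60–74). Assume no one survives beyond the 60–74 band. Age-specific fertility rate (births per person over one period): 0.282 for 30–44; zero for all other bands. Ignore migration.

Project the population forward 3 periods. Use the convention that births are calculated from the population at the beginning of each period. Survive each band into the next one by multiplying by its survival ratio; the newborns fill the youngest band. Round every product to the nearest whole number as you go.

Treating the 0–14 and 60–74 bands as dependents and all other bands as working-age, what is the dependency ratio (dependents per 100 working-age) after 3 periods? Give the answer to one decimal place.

Call the groups 1 to 5, youngest first.
[period 1]
Births: 13400 × 0.282 = 3779
Group 2: 9300 × 0.966 = 8984
Group 3: 14300 × 0.967 = 13828
Group 4: 13400 × 0.952 = 12757
Group 5: 2400 × 0.947 = 2273
End of period: [3779, 8984, 13828, 12757, 2273]
[period 2]
Births: 13828 × 0.282 = 3899
Group 2: 3779 × 0.966 = 3651
Group 3: 8984 × 0.967 = 8688
Group 4: 13828 × 0.952 = 13164
Group 5: 12757 × 0.947 = 12081
End of period: [3899, 3651, 8688, 13164, 12081]
[period 3]
Births: 8688 × 0.282 = 2450
Group 2: 3899 × 0.966 = 3766
Group 3: 3651 × 0.967 = 3531
Group 4: 8688 × 0.952 = 8271
Group 5: 13164 × 0.947 = 12466
End of period: [2450, 3766, 3531, 8271, 12466]
Dependents (band 0–14 + band 60–74) = 2450 + 12466 = 14916; working-age = 15568; ratio = 14916/15568 × 100 = 95.8

95.8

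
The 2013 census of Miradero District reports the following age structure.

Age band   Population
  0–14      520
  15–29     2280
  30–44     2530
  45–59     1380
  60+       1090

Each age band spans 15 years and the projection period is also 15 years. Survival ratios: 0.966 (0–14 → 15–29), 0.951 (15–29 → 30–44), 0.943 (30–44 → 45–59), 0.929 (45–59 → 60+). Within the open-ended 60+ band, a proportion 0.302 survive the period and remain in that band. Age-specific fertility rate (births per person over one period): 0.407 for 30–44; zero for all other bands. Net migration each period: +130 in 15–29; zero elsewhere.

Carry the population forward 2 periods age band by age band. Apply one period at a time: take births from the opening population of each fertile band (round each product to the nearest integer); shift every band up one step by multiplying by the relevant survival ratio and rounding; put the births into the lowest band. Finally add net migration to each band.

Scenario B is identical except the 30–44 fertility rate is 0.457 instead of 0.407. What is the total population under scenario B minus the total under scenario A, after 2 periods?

— Period 1 —
Births: 2530 * 0.407 = 1030
15–29: 520 * 0.966 = 502
30–44: 2280 * 0.951 = 2168
45–59: 2530 * 0.943 = 2386
60+: 1380 * 0.929 + 1090 * 0.302 = 1282 + 329 = 1611
Net migration: 15–29 + 130 → 632
→ [1030, 632, 2168, 2386, 1611]
— Period 2 —
Births: 2168 * 0.407 = 882
15–29: 1030 * 0.966 = 995
30–44: 632 * 0.951 = 601
45–59: 2168 * 0.943 = 2044
60+: 2386 * 0.929 + 1611 * 0.302 = 2217 + 487 = 2704
Net migration: 15–29 + 130 → 1125
→ [882, 1125, 601, 2044, 2704]
Scenario A total after 2 periods: 7356
Scenario B projection —
— Period 1 —
Births: 2530 * 0.457 = 1156
15–29: 520 * 0.966 = 502
30–44: 2280 * 0.951 = 2168
45–59: 2530 * 0.943 = 2386
60+: 1380 * 0.929 + 1090 * 0.302 = 1282 + 329 = 1611
Net migration: 15–29 + 130 → 632
→ [1156, 632, 2168, 2386, 1611]
— Period 2 —
Births: 2168 * 0.457 = 991
15–29: 1156 * 0.966 = 1117
30–44: 632 * 0.951 = 601
45–59: 2168 * 0.943 = 2044
60+: 2386 * 0.929 + 1611 * 0.302 = 2217 + 487 = 2704
Net migration: 15–29 + 130 → 1247
→ [991, 1247, 601, 2044, 2704]
Scenario B total after 2 periods: 7587
Difference B − A = 7587 − 7356 = 231

231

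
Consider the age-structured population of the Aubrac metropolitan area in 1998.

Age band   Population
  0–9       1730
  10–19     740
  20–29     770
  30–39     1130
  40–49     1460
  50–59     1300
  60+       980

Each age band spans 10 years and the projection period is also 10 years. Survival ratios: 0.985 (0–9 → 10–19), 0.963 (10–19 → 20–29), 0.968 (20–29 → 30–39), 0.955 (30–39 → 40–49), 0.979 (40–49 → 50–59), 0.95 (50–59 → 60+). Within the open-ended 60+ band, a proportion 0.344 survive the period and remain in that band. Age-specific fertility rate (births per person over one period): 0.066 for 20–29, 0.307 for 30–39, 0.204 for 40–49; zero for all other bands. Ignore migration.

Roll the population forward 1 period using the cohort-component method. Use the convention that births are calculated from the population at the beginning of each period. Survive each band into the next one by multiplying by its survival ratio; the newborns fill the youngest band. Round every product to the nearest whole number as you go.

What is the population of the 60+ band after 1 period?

Numbering the bands 1..7 from youngest to oldest:
[period 1]
Births: 770 × 0.066 = 51  |  1130 × 0.307 = 347  |  1460 × 0.204 = 298 — total 696
Band 2: 1730 × 0.985 = 1704
Band 3: 740 × 0.963 = 713
Band 4: 770 × 0.968 = 745
Band 5: 1130 × 0.955 = 1079
Band 6: 1460 × 0.979 = 1429
Band 7: 1300 × 0.95 + 980 × 0.344 = 1235 + 337 = 1572
End of period: [696, 1704, 713, 745, 1079, 1429, 1572]

1572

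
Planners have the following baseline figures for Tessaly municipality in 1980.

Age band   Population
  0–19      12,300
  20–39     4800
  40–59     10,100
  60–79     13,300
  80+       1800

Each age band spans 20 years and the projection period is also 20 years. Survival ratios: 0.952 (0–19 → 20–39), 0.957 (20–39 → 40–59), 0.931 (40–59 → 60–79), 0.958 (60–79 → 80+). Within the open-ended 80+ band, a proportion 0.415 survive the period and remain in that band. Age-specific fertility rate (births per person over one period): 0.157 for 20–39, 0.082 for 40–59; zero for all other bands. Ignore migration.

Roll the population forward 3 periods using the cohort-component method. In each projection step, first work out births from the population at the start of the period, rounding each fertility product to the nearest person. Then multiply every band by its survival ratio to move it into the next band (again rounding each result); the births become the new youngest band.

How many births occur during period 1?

1582

[period 1]
Births: 4800 × 0.157 = 754 ; 10100 × 0.082 = 828 → total 1582
20–39: 12300 × 0.952 = 11710
40–59: 4800 × 0.957 = 4594
60–79: 10100 × 0.931 = 9403
80+: 13300 × 0.958 + 1800 × 0.415 = 12741 + 747 = 13488
Giving 1582 / 11710 / 4594 / 9403 / 13488.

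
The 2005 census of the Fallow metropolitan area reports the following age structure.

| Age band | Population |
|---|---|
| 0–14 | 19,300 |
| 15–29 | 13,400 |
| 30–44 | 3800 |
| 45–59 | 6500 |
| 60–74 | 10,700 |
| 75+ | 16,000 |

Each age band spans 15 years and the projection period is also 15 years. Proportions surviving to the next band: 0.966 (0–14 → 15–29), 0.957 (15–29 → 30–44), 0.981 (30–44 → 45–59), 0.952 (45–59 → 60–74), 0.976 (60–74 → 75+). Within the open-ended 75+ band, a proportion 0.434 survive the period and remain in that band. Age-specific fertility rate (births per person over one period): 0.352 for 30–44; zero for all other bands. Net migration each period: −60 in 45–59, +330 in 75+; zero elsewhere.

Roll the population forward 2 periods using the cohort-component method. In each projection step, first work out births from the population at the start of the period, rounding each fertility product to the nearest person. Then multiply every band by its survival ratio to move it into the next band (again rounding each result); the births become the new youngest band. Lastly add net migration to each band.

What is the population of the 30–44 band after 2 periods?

17842

Call the bands 1 to 6, youngest first.
Period 1:
Births: 3800 × 0.352 = 1338
Band 2: 19300 × 0.966 = 18644
Band 3: 13400 × 0.957 = 12824
Band 4: 3800 × 0.981 = 3728
Band 5: 6500 × 0.952 = 6188
Band 6: 10700 × 0.976 + 16000 × 0.434 = 10443 + 6944 = 17387
Net migration: Band 4 − 60 → 3668; Band 6 + 330 → 17717
End of period: [1338, 18644, 12824, 3668, 6188, 17717]
Period 2:
Births: 12824 × 0.352 = 4514
Band 2: 1338 × 0.966 = 1293
Band 3: 18644 × 0.957 = 17842
Band 4: 12824 × 0.981 = 12580
Band 5: 3668 × 0.952 = 3492
Band 6: 6188 × 0.976 + 17717 × 0.434 = 6039 + 7689 = 13728
Net migration: Band 4 − 60 → 12520; Band 6 + 330 → 14058
End of period: [4514, 1293, 17842, 12520, 3492, 14058]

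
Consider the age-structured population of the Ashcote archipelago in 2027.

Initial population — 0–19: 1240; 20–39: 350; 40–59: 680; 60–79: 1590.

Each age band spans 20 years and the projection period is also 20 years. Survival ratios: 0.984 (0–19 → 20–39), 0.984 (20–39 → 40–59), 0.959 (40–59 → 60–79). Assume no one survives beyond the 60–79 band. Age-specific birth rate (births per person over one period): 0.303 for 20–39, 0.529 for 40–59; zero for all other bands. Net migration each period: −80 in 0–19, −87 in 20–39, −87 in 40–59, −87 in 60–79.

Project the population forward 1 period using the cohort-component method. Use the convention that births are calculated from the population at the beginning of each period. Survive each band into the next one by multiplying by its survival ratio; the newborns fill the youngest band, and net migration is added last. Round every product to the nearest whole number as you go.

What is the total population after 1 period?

2341

Call the bands 1 to 4, youngest first.
After projecting period 1:
Births: 350 * 0.303 = 106  |  680 * 0.529 = 360 → total 466
Band 2: 1240 * 0.984 = 1220
Band 3: 350 * 0.984 = 344
Band 4: 680 * 0.959 = 652
Net migration: Band 1 − 80 → 386; Band 2 − 87 → 1133; Band 3 − 87 → 257; Band 4 − 87 → 565
End of period: [386, 1133, 257, 565]
Total after period 1: 386 + 1133 + 257 + 565 = 2341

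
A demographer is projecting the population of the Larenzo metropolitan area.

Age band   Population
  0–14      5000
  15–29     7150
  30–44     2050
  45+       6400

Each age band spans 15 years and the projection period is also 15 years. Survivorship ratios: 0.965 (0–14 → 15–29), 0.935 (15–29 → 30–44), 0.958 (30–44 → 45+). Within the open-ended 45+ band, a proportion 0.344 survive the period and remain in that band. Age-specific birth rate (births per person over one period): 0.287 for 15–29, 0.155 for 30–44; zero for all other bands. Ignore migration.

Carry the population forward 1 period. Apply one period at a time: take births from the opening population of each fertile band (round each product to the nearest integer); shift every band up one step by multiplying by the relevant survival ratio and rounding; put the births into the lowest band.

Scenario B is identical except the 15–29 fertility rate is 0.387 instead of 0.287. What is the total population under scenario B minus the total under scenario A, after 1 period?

Let group 1 be 0–14 through group 4 = 45+.
[period 1]
Births: 7150 * 0.287 = 2052, 2050 * 0.155 = 318 — total 2370
Group 2: 5000 * 0.965 = 4825
Group 3: 7150 * 0.935 = 6685
Group 4: 2050 * 0.958 + 6400 * 0.344 = 1964 + 2202 = 4166
Giving 2370 / 4825 / 6685 / 4166.
Scenario A total after 1 period: 18046
Scenario B projection —
[period 1]
Births: 7150 * 0.387 = 2767, 2050 * 0.155 = 318 — total 3085
Group 2: 5000 * 0.965 = 4825
Group 3: 7150 * 0.935 = 6685
Group 4: 2050 * 0.958 + 6400 * 0.344 = 1964 + 2202 = 4166
Giving 3085 / 4825 / 6685 / 4166.
Scenario B total after 1 period: 18761
Difference B − A = 18761 − 18046 = 715

715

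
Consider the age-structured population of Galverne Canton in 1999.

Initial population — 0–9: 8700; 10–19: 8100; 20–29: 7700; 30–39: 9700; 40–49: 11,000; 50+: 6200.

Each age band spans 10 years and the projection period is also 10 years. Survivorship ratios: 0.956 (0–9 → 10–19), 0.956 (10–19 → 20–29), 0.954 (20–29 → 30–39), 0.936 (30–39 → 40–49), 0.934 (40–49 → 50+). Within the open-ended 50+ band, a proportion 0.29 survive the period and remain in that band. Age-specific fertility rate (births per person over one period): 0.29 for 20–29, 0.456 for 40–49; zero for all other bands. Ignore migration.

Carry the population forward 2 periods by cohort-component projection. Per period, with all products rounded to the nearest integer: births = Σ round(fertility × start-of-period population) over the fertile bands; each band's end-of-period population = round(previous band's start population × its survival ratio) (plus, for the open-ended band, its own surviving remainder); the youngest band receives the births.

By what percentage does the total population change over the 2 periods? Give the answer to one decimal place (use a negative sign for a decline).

Let group 1 be 0–9 through group 6 = 50+.
Period 1:
Births: 7700 × 0.29 = 2233 ; 11000 × 0.456 = 5016 — total 7249
Group 2: 8700 × 0.956 = 8317
Group 3: 8100 × 0.956 = 7744
Group 4: 7700 × 0.954 = 7346
Group 5: 9700 × 0.936 = 9079
Group 6: 11000 × 0.934 + 6200 × 0.29 = 10274 + 1798 = 12072
End of period: [7249, 8317, 7744, 7346, 9079, 12072]
Period 2:
Births: 7744 × 0.29 = 2246 ; 9079 × 0.456 = 4140 — total 6386
Group 2: 7249 × 0.956 = 6930
Group 3: 8317 × 0.956 = 7951
Group 4: 7744 × 0.954 = 7388
Group 5: 7346 × 0.936 = 6876
Group 6: 9079 × 0.934 + 12072 × 0.29 = 8480 + 3501 = 11981
End of period: [6386, 6930, 7951, 7388, 6876, 11981]
Total: 51400 → 47512; change = -3888; percentage change = -7.6%

-7.6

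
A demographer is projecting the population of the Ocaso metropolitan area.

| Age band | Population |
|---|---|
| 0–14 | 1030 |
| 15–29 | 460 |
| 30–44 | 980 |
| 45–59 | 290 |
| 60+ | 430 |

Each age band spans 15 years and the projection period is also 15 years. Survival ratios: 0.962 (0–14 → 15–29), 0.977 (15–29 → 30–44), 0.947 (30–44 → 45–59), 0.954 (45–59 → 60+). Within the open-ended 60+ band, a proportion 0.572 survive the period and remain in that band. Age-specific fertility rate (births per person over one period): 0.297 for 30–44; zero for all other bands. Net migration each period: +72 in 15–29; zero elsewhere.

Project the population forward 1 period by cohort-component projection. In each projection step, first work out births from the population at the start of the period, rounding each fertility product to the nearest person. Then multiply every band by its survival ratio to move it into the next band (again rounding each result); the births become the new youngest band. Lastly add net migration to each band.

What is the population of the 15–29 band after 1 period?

1063

Numbering the groups 1..5 from youngest to oldest:
[period 1]
Births: 980 × 0.297 = 291
Group 2: 1030 × 0.962 = 991
Group 3: 460 × 0.977 = 449
Group 4: 980 × 0.947 = 928
Group 5: 290 × 0.954 + 430 × 0.572 = 277 + 246 = 523
Net migration: Group 2 + 72 → 1063
End of period: [291, 1063, 449, 928, 523]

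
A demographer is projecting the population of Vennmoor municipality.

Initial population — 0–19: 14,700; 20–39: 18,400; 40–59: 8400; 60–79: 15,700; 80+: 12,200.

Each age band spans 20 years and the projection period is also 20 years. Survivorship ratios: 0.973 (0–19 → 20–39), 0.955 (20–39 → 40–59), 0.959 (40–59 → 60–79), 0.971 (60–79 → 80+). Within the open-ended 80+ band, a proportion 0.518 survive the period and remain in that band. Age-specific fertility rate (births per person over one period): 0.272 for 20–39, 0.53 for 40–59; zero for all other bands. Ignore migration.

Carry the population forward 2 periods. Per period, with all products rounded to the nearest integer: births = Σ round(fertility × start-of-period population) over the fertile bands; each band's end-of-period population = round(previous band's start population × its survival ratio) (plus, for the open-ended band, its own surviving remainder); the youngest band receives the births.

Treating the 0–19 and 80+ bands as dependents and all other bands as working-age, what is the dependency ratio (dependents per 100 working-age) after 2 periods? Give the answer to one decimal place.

[period 1]
Births: 18400 * 0.272 = 5005, 8400 * 0.53 = 4452 → 9457
20–39: 14700 * 0.973 = 14303
40–59: 18400 * 0.955 = 17572
60–79: 8400 * 0.959 = 8056
80+: 15700 * 0.971 + 12200 * 0.518 = 15245 + 6320 = 21565
Population now: 0–19=9457, 20–39=14303, 40–59=17572, 60–79=8056, 80+=21565
[period 2]
Births: 14303 * 0.272 = 3890, 17572 * 0.53 = 9313 → 13203
20–39: 9457 * 0.973 = 9202
40–59: 14303 * 0.955 = 13659
60–79: 17572 * 0.959 = 16852
80+: 8056 * 0.971 + 21565 * 0.518 = 7822 + 11171 = 18993
Population now: 0–19=13203, 20–39=9202, 40–59=13659, 60–79=16852, 80+=18993
Dependents (band 0–19 + band 80+) = 13203 + 18993 = 32196; working-age = 39713; ratio = 32196/39713 × 100 = 81.1

81.1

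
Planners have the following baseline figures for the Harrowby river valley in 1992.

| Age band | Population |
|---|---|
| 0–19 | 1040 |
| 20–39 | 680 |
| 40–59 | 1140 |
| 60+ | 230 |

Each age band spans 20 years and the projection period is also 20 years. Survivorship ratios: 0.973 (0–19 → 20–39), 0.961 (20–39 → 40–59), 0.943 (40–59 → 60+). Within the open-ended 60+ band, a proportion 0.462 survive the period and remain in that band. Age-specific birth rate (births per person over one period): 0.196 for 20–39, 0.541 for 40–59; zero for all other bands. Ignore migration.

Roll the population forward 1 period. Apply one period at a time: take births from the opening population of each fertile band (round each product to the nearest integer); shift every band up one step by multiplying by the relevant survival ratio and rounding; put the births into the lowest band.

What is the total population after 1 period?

[period 1]
Births: 680 × 0.196 = 133 ; 1140 × 0.541 = 617 → 750
20–39: 1040 × 0.973 = 1012
40–59: 680 × 0.961 = 653
60+: 1140 × 0.943 + 230 × 0.462 = 1075 + 106 = 1181
Giving 750 / 1012 / 653 / 1181.
Total after period 1: 750 + 1012 + 653 + 1181 = 3596

3596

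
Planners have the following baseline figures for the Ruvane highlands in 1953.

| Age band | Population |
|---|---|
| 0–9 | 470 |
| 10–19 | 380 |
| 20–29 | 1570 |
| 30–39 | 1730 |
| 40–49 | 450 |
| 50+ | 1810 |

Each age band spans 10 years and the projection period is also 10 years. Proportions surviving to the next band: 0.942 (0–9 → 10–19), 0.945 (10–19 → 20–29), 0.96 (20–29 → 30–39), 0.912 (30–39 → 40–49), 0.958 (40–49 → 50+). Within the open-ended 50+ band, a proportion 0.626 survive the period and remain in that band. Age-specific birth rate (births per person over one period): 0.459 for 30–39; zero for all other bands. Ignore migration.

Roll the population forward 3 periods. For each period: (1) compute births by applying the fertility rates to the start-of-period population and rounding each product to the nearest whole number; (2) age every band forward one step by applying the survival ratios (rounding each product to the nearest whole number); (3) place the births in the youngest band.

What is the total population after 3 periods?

Let group 1 be 0–9 through group 6 = 50+.
Period 1:
Births: 1730 × 0.459 = 794
Group 2: 470 × 0.942 = 443
Group 3: 380 × 0.945 = 359
Group 4: 1570 × 0.96 = 1507
Group 5: 1730 × 0.912 = 1578
Group 6: 450 × 0.958 + 1810 × 0.626 = 431 + 1133 = 1564
End of period: [794, 443, 359, 1507, 1578, 1564]
Period 2:
Births: 1507 × 0.459 = 692
Group 2: 794 × 0.942 = 748
Group 3: 443 × 0.945 = 419
Group 4: 359 × 0.96 = 345
Group 5: 1507 × 0.912 = 1374
Group 6: 1578 × 0.958 + 1564 × 0.626 = 1512 + 979 = 2491
End of period: [692, 748, 419, 345, 1374, 2491]
Period 3:
Births: 345 × 0.459 = 158
Group 2: 692 × 0.942 = 652
Group 3: 748 × 0.945 = 707
Group 4: 419 × 0.96 = 402
Group 5: 345 × 0.912 = 315
Group 6: 1374 × 0.958 + 2491 × 0.626 = 1316 + 1559 = 2875
End of period: [158, 652, 707, 402, 315, 2875]
Total after period 3: 158 + 652 + 707 + 402 + 315 + 2875 = 5109

5109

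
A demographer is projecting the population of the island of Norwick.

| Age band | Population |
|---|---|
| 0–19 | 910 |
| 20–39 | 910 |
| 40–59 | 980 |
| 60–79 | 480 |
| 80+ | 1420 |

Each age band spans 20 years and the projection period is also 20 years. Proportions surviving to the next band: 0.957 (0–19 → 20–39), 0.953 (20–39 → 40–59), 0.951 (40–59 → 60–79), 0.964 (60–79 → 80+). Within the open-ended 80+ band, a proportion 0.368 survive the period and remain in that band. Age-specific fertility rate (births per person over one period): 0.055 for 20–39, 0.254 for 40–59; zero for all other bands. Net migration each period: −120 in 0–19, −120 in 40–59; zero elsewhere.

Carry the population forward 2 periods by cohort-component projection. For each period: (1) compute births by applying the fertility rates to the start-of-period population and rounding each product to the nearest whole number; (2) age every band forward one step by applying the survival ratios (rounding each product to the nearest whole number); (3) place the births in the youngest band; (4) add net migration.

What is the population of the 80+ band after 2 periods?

1261

Period 1:
Births: 910 × 0.055 = 50, 980 × 0.254 = 249 → 299
20–39: 910 × 0.957 = 871
40–59: 910 × 0.953 = 867
60–79: 980 × 0.951 = 932
80+: 480 × 0.964 + 1420 × 0.368 = 463 + 523 = 986
Net migration: 0–19 − 120 → 179; 40–59 − 120 → 747
End of period: [179, 871, 747, 932, 986]
Period 2:
Births: 871 × 0.055 = 48, 747 × 0.254 = 190 → 238
20–39: 179 × 0.957 = 171
40–59: 871 × 0.953 = 830
60–79: 747 × 0.951 = 710
80+: 932 × 0.964 + 986 × 0.368 = 898 + 363 = 1261
Net migration: 0–19 − 120 → 118; 40–59 − 120 → 710
End of period: [118, 171, 710, 710, 1261]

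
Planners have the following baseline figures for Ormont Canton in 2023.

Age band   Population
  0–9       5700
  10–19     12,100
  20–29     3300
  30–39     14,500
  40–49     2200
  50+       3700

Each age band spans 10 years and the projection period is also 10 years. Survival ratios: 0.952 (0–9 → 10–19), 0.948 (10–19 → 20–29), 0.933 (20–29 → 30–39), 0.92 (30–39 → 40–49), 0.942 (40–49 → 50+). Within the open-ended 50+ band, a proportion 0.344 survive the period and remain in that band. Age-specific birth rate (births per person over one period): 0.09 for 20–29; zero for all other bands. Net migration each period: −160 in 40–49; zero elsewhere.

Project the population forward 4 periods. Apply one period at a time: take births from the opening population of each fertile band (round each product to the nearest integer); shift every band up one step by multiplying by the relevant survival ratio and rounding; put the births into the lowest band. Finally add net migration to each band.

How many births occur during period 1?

297

Numbering the bands 1..6 from youngest to oldest:
— Period 1 —
Births: 3300 × 0.09 = 297
Band 2: 5700 × 0.952 = 5426
Band 3: 12100 × 0.948 = 11471
Band 4: 3300 × 0.933 = 3079
Band 5: 14500 × 0.92 = 13340
Band 6: 2200 × 0.942 + 3700 × 0.344 = 2072 + 1273 = 3345
Net migration: Band 5 − 160 → 13180
Population now: 0–9=297, 10–19=5426, 20–29=11471, 30–39=3079, 40–49=13180, 50+=3345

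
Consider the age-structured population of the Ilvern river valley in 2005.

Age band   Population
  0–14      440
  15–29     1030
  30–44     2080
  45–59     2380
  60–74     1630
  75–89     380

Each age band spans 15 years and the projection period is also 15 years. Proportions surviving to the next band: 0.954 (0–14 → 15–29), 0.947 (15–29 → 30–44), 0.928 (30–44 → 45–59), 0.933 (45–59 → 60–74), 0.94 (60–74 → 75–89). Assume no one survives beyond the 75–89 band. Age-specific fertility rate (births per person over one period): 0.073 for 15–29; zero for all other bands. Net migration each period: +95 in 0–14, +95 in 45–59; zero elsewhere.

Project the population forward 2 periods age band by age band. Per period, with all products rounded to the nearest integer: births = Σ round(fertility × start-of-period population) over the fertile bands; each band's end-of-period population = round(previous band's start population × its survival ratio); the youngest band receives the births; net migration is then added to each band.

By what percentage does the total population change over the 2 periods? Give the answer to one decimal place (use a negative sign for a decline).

-28.7

Call the bands 1 to 6, youngest first.
— Period 1 —
Births: 1030 × 0.073 = 75
Band 2: 440 × 0.954 = 420
Band 3: 1030 × 0.947 = 975
Band 4: 2080 × 0.928 = 1930
Band 5: 2380 × 0.933 = 2221
Band 6: 1630 × 0.94 = 1532
Net migration: Band 1 + 95 → 170; Band 4 + 95 → 2025
Population now: 0–14=170, 15–29=420, 30–44=975, 45–59=2025, 60–74=2221, 75–89=1532
— Period 2 —
Births: 420 × 0.073 = 31
Band 2: 170 × 0.954 = 162
Band 3: 420 × 0.947 = 398
Band 4: 975 × 0.928 = 905
Band 5: 2025 × 0.933 = 1889
Band 6: 2221 × 0.94 = 2088
Net migration: Band 1 + 95 → 126; Band 4 + 95 → 1000
Population now: 0–14=126, 15–29=162, 30–44=398, 45–59=1000, 60–74=1889, 75–89=2088
Total: 7940 → 5663; change = -2277; percentage change = -28.7%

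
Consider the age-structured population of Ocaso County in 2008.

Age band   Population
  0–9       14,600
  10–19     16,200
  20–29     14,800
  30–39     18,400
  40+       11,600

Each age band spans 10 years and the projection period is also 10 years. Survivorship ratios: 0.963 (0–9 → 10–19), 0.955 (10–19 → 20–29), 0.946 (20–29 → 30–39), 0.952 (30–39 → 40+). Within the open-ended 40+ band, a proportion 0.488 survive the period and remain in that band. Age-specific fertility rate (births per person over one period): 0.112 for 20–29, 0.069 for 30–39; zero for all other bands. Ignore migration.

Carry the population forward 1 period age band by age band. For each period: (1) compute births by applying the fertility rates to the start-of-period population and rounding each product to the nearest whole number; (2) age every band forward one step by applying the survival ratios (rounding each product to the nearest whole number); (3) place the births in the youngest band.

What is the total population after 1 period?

69638

(Bands numbered youngest = 1 to oldest = 5.)
After projecting period 1:
Births: 14800 × 0.112 = 1658  |  18400 × 0.069 = 1270 — total 2928
Band 2: 14600 × 0.963 = 14060
Band 3: 16200 × 0.955 = 15471
Band 4: 14800 × 0.946 = 14001
Band 5: 18400 × 0.952 + 11600 × 0.488 = 17517 + 5661 = 23178
End of period: [2928, 14060, 15471, 14001, 23178]
Total after period 1: 2928 + 14060 + 15471 + 14001 + 23178 = 69638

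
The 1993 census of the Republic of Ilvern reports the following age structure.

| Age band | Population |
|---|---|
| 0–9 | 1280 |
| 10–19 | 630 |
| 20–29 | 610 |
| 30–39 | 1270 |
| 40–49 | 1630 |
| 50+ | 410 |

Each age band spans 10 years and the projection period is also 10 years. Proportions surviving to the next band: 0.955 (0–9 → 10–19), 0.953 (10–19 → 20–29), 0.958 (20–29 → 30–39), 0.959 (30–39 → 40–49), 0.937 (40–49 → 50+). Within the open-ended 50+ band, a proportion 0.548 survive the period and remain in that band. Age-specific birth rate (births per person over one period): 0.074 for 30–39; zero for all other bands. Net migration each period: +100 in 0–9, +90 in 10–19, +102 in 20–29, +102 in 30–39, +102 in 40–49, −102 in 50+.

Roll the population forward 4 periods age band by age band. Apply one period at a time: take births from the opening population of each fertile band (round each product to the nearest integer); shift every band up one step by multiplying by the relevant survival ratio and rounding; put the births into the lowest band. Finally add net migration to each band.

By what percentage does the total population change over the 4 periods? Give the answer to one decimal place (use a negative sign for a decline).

-26.3

[period 1]
Births: 1270 × 0.074 = 94
10–19: 1280 × 0.955 = 1222
20–29: 630 × 0.953 = 600
30–39: 610 × 0.958 = 584
40–49: 1270 × 0.959 = 1218
50+: 1630 × 0.937 + 410 × 0.548 = 1527 + 225 = 1752
Net migration: 0–9 + 100 → 194; 10–19 + 90 → 1312; 20–29 + 102 → 702; 30–39 + 102 → 686; 40–49 + 102 → 1320; 50+ − 102 → 1650
End of period: [194, 1312, 702, 686, 1320, 1650]
[period 2]
Births: 686 × 0.074 = 51
10–19: 194 × 0.955 = 185
20–29: 1312 × 0.953 = 1250
30–39: 702 × 0.958 = 673
40–49: 686 × 0.959 = 658
50+: 1320 × 0.937 + 1650 × 0.548 = 1237 + 904 = 2141
Net migration: 0–9 + 100 → 151; 10–19 + 90 → 275; 20–29 + 102 → 1352; 30–39 + 102 → 775; 40–49 + 102 → 760; 50+ − 102 → 2039
End of period: [151, 275, 1352, 775, 760, 2039]
[period 3]
Births: 775 × 0.074 = 57
10–19: 151 × 0.955 = 144
20–29: 275 × 0.953 = 262
30–39: 1352 × 0.958 = 1295
40–49: 775 × 0.959 = 743
50+: 760 × 0.937 + 2039 × 0.548 = 712 + 1117 = 1829
Net migration: 0–9 + 100 → 157; 10–19 + 90 → 234; 20–29 + 102 → 364; 30–39 + 102 → 1397; 40–49 + 102 → 845; 50+ − 102 → 1727
End of period: [157, 234, 364, 1397, 845, 1727]
[period 4]
Births: 1397 × 0.074 = 103
10–19: 157 × 0.955 = 150
20–29: 234 × 0.953 = 223
30–39: 364 × 0.958 = 349
40–49: 1397 × 0.959 = 1340
50+: 845 × 0.937 + 1727 × 0.548 = 792 + 946 = 1738
Net migration: 0–9 + 100 → 203; 10–19 + 90 → 240; 20–29 + 102 → 325; 30–39 + 102 → 451; 40–49 + 102 → 1442; 50+ − 102 → 1636
End of period: [203, 240, 325, 451, 1442, 1636]
Total: 5830 → 4297; change = -1533; percentage change = -26.3%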